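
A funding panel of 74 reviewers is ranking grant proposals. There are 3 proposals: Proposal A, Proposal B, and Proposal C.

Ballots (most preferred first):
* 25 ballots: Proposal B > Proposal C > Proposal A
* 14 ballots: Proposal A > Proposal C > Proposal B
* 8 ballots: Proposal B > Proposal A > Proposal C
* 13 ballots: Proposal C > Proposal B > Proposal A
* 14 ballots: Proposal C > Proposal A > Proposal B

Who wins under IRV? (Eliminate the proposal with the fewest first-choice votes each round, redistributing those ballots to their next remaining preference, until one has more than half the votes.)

Proposal C

Round 1: Proposal A 14, Proposal B 33, Proposal C 27. Proposal A eliminated.
Round 2: Proposal B 33, Proposal C 41. Proposal C has a majority (≥38).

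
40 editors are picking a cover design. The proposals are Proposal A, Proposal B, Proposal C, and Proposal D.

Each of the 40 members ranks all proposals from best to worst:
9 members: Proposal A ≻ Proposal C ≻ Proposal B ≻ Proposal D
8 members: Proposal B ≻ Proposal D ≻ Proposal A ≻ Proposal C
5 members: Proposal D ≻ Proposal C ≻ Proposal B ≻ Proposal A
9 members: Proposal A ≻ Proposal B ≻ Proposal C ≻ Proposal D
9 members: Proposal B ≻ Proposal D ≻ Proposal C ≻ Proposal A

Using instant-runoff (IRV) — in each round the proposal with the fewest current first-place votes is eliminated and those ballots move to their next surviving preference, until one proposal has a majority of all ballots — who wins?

Proposal B

Round 1: Proposal A 18, Proposal B 17, Proposal C 0, Proposal D 5. Proposal C eliminated.
Round 2: Proposal A 18, Proposal B 17, Proposal D 5. Proposal D eliminated.
Round 3: Proposal A 18, Proposal B 22. Proposal B has a majority (≥21).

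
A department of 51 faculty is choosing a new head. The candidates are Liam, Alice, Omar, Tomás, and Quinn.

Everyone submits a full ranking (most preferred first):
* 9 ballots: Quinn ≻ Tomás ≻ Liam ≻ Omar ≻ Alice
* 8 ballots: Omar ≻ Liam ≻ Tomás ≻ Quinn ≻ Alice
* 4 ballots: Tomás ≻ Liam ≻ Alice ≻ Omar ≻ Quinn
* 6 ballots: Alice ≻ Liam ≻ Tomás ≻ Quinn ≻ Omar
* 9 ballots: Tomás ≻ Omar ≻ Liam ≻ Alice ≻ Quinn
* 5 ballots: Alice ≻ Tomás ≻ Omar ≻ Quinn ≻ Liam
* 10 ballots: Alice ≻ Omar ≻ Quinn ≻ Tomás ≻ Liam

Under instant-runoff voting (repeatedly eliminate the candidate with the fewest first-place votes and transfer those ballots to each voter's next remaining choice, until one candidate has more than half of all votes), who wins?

Tomás

Round 1: Liam 0, Alice 21, Omar 8, Tomás 13, Quinn 9. Liam eliminated.
Round 2: Alice 21, Omar 8, Tomás 13, Quinn 9. Omar eliminated.
Round 3: Alice 21, Tomás 21, Quinn 9. Quinn eliminated.
Round 4: Alice 21, Tomás 30. Tomás has a majority (≥26).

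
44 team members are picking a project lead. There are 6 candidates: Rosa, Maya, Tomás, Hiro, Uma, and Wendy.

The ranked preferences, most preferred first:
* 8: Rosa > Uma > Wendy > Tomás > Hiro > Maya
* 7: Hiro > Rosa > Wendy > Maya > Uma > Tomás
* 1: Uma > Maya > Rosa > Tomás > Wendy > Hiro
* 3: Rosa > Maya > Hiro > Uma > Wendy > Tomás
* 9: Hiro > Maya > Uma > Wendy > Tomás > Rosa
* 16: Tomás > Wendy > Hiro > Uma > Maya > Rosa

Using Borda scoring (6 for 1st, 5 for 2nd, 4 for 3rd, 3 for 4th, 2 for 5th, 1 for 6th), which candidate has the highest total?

Rosa: 8×6 + 7×5 + 1×4 + 3×6 + 9×1 + 16×1 = 130
Maya: 8×1 + 7×3 + 1×5 + 3×5 + 9×5 + 16×2 = 126
Tomás: 8×3 + 7×1 + 1×3 + 3×1 + 9×2 + 16×6 = 151
Hiro: 8×2 + 7×6 + 1×1 + 3×4 + 9×6 + 16×4 = 189
Uma: 8×5 + 7×2 + 1×6 + 3×3 + 9×4 + 16×3 = 153
Wendy: 8×4 + 7×4 + 1×2 + 3×2 + 9×3 + 16×5 = 175

Hiro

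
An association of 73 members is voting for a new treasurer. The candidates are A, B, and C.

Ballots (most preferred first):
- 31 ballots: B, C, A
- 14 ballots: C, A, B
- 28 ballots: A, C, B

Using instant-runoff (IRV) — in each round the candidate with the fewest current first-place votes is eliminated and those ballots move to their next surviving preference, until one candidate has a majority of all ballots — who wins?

A

Round 1: A 28, B 31, C 14. C eliminated.
Round 2: A 42, B 31. A has a majority (≥37).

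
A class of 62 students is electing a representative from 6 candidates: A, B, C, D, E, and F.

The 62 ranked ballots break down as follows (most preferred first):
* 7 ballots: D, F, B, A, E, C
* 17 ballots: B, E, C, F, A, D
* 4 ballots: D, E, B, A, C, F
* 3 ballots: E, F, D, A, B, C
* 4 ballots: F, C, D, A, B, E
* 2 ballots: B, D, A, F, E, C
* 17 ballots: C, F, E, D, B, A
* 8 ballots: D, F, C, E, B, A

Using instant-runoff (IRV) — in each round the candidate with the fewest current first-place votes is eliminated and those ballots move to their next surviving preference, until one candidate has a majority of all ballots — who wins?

C

Round 1: A 0, B 19, C 17, D 19, E 3, F 4. A eliminated.
Round 2: B 19, C 17, D 19, E 3, F 4. E eliminated.
Round 3: B 19, C 17, D 19, F 7. F eliminated.
Round 4: B 19, C 21, D 22. B eliminated.
Round 5: C 38, D 24. C has a majority (≥32).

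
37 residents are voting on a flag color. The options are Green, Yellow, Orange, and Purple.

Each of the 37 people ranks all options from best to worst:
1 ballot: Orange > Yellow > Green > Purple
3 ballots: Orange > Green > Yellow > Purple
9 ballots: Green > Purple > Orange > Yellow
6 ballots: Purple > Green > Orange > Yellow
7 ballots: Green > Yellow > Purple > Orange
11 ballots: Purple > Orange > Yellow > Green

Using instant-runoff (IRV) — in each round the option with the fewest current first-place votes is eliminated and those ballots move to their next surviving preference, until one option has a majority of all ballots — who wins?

Round 1: Green 16, Yellow 0, Orange 4, Purple 17. Yellow eliminated.
Round 2: Green 16, Orange 4, Purple 17. Orange eliminated.
Round 3: Green 20, Purple 17. Green has a majority (≥19).

Green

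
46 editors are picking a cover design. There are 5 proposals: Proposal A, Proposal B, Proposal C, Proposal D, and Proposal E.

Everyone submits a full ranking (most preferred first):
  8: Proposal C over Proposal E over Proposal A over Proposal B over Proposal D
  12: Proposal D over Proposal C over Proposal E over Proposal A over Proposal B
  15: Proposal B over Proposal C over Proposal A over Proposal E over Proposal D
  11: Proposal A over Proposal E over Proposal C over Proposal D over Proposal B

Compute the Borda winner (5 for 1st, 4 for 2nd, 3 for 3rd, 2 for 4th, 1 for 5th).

Proposal C

Proposal A: 8×3 + 12×2 + 15×3 + 11×5 = 148
Proposal B: 8×2 + 12×1 + 15×5 + 11×1 = 114
Proposal C: 8×5 + 12×4 + 15×4 + 11×3 = 181
Proposal D: 8×1 + 12×5 + 15×1 + 11×2 = 105
Proposal E: 8×4 + 12×3 + 15×2 + 11×4 = 142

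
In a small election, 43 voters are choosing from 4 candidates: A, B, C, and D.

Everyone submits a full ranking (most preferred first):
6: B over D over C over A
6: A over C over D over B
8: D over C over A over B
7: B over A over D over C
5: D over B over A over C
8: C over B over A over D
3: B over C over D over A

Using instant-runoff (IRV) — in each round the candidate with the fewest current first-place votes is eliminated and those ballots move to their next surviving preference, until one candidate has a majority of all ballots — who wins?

C

Round 1: A 6, B 16, C 8, D 13. A eliminated.
Round 2: B 16, C 14, D 13. D eliminated.
Round 3: B 21, C 22. C has a majority (≥22).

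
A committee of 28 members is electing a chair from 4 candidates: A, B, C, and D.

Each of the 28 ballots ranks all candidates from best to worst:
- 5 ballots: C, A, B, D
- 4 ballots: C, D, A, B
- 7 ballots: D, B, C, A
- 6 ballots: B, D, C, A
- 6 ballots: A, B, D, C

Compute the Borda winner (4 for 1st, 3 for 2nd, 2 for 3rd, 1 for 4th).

B

A: 5×3 + 4×2 + 7×1 + 6×1 + 6×4 = 60
B: 5×2 + 4×1 + 7×3 + 6×4 + 6×3 = 77
C: 5×4 + 4×4 + 7×2 + 6×2 + 6×1 = 68
D: 5×1 + 4×3 + 7×4 + 6×3 + 6×2 = 75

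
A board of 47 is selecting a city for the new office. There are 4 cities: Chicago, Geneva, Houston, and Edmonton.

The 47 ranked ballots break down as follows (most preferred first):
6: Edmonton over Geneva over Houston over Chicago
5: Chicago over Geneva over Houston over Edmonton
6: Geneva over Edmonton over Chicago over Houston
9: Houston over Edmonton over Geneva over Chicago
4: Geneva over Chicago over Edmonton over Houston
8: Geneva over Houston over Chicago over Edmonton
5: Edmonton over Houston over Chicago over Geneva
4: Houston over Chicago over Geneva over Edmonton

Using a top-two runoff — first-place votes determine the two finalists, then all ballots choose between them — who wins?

Geneva

Round 1 first-place votes: Chicago 5, Geneva 18, Houston 13, Edmonton 11. Geneva and Houston advance.
Runoff: Geneva is ranked above Houston on 29 ballots, Houston above Geneva on 18.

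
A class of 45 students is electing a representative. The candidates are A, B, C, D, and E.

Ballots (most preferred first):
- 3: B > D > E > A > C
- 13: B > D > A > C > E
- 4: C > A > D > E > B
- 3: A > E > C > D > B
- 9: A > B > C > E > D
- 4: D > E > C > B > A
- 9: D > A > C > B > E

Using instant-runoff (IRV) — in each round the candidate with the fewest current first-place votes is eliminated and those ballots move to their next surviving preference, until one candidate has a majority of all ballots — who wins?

A

Round 1: A 12, B 16, C 4, D 13, E 0. E eliminated.
Round 2: A 12, B 16, C 4, D 13. C eliminated.
Round 3: A 16, B 16, D 13. D eliminated.
Round 4: A 25, B 20. A has a majority (≥23).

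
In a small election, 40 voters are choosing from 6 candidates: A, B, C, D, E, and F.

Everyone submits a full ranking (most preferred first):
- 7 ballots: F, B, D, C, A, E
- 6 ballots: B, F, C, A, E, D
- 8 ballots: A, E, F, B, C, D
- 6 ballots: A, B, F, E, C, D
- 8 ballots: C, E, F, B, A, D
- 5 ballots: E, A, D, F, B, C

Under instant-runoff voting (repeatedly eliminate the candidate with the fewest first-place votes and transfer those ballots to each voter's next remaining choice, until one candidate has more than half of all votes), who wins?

Round 1: A 14, B 6, C 8, D 0, E 5, F 7. D eliminated.
Round 2: A 14, B 6, C 8, E 5, F 7. E eliminated.
Round 3: A 19, B 6, C 8, F 7. B eliminated.
Round 4: A 19, C 8, F 13. C eliminated.
Round 5: A 19, F 21. F has a majority (≥21).

F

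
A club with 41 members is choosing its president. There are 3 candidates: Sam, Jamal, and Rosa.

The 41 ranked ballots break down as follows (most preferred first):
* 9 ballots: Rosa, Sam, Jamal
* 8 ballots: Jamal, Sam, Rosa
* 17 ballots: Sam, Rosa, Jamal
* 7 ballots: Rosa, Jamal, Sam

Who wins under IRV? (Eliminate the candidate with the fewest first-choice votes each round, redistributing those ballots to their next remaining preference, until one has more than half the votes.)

Sam

Round 1: Sam 17, Jamal 8, Rosa 16. Jamal eliminated.
Round 2: Sam 25, Rosa 16. Sam has a majority (≥21).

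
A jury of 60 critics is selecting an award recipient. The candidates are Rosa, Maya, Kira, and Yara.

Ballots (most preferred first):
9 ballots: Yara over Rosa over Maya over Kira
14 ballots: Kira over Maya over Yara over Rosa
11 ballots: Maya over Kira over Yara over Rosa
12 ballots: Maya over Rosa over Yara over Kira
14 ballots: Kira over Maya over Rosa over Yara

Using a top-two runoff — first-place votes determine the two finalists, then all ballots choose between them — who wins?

Maya

Round 1 first-place votes: Rosa 0, Maya 23, Kira 28, Yara 9. Kira and Maya advance.
Runoff: Kira is ranked above Maya on 28 ballots, Maya above Kira on 32.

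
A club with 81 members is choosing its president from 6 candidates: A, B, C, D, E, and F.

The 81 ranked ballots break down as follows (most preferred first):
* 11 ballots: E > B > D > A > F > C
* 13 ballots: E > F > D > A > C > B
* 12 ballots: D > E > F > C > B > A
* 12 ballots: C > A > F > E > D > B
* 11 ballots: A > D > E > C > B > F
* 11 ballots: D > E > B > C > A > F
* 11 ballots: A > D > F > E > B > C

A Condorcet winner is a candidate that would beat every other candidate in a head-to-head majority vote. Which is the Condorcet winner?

D

D vs A: 47–34
D vs B: 70–11
D vs C: 69–12
D vs E: 45–36
D vs F: 56–25
D beats every other candidate.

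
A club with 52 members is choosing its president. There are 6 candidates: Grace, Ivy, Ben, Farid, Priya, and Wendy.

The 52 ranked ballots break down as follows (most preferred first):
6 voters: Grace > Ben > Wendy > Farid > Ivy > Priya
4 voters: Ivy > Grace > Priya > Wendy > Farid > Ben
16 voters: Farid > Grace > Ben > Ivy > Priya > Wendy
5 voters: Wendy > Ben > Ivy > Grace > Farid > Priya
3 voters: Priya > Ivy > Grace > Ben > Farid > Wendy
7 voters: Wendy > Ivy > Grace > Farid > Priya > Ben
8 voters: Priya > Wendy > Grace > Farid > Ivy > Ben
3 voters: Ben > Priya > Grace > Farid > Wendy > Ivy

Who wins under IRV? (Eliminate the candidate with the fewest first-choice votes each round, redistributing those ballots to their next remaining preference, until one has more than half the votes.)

Priya

Round 1: Grace 6, Ivy 4, Ben 3, Farid 16, Priya 11, Wendy 12. Ben eliminated.
Round 2: Grace 6, Ivy 4, Farid 16, Priya 14, Wendy 12. Ivy eliminated.
Round 3: Grace 10, Farid 16, Priya 14, Wendy 12. Grace eliminated.
Round 4: Farid 16, Priya 18, Wendy 18. Farid eliminated.
Round 5: Priya 34, Wendy 18. Priya has a majority (≥27).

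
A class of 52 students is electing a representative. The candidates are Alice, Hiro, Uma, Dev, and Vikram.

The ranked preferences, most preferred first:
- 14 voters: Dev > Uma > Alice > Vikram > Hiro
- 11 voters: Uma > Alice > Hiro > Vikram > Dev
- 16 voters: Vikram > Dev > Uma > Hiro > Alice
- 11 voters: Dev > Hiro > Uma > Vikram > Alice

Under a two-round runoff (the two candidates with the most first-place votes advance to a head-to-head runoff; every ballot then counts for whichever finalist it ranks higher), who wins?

Vikram

Round 1 first-place votes: Alice 0, Hiro 0, Uma 11, Dev 25, Vikram 16. Dev and Vikram advance.
Runoff: Dev is ranked above Vikram on 25 ballots, Vikram above Dev on 27.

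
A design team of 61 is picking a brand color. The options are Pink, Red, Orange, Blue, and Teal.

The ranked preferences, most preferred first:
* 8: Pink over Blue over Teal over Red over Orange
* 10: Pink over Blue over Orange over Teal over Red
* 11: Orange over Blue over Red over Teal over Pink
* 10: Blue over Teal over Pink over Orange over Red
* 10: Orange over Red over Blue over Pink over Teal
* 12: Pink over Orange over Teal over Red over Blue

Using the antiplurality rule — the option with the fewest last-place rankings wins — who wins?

Last-place votes: Pink 11, Red 20, Orange 8, Blue 12, Teal 10.

Orange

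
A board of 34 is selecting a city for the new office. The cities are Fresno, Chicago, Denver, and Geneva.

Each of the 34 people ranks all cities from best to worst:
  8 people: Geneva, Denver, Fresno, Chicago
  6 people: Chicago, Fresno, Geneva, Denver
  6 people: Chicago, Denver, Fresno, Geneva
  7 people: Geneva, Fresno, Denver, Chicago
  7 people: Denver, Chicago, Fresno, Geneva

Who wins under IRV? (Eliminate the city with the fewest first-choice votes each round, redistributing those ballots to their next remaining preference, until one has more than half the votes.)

Chicago

Round 1: Fresno 0, Chicago 12, Denver 7, Geneva 15. Fresno eliminated.
Round 2: Chicago 12, Denver 7, Geneva 15. Denver eliminated.
Round 3: Chicago 19, Geneva 15. Chicago has a majority (≥18).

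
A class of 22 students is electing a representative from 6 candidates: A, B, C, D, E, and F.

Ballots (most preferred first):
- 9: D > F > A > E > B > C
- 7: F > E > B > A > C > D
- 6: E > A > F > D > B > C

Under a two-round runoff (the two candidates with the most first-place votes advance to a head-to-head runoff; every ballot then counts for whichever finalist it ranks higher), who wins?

F

Round 1 first-place votes: A 0, B 0, C 0, D 9, E 6, F 7. D and F advance.
Runoff: D is ranked above F on 9 ballots, F above D on 13.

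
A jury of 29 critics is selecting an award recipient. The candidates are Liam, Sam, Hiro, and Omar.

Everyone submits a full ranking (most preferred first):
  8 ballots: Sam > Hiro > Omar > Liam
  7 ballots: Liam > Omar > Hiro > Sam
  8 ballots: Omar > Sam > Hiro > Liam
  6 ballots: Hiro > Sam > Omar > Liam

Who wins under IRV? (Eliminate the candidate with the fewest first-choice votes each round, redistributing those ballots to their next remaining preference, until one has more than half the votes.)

Round 1: Liam 7, Sam 8, Hiro 6, Omar 8. Hiro eliminated.
Round 2: Liam 7, Sam 14, Omar 8. Liam eliminated.
Round 3: Sam 14, Omar 15. Omar has a majority (≥15).

Omar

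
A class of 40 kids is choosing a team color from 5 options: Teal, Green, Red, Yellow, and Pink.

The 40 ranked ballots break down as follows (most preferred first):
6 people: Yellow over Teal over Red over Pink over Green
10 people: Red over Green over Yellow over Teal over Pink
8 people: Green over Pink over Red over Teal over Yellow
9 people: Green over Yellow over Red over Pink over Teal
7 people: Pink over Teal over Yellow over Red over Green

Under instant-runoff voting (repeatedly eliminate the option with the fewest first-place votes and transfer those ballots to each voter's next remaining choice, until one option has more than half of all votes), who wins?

Round 1: Teal 0, Green 17, Red 10, Yellow 6, Pink 7. Teal eliminated.
Round 2: Green 17, Red 10, Yellow 6, Pink 7. Yellow eliminated.
Round 3: Green 17, Red 16, Pink 7. Pink eliminated.
Round 4: Green 17, Red 23. Red has a majority (≥21).

Red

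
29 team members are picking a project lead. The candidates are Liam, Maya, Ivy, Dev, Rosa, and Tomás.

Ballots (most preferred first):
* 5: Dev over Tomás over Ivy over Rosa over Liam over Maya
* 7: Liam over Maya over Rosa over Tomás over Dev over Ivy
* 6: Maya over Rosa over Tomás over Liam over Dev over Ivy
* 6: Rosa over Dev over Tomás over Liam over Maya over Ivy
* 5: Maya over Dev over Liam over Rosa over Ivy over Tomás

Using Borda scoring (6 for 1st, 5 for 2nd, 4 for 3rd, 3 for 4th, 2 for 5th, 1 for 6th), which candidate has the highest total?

Liam: 5×2 + 7×6 + 6×3 + 6×3 + 5×4 = 108
Maya: 5×1 + 7×5 + 6×6 + 6×2 + 5×6 = 118
Ivy: 5×4 + 7×1 + 6×1 + 6×1 + 5×2 = 49
Dev: 5×6 + 7×2 + 6×2 + 6×5 + 5×5 = 111
Rosa: 5×3 + 7×4 + 6×5 + 6×6 + 5×3 = 124
Tomás: 5×5 + 7×3 + 6×4 + 6×4 + 5×1 = 99

Rosa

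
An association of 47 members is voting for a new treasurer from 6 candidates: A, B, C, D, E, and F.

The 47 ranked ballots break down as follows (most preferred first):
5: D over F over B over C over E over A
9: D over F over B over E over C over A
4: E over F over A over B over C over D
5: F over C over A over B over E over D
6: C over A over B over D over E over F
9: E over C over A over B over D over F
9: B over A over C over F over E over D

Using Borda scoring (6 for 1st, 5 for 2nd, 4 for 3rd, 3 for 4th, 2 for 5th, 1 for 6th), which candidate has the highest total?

A: 5×1 + 9×1 + 4×4 + 5×4 + 6×5 + 9×4 + 9×5 = 161
B: 5×4 + 9×4 + 4×3 + 5×3 + 6×4 + 9×3 + 9×6 = 188
C: 5×3 + 9×2 + 4×2 + 5×5 + 6×6 + 9×5 + 9×4 = 183
D: 5×6 + 9×6 + 4×1 + 5×1 + 6×3 + 9×2 + 9×1 = 138
E: 5×2 + 9×3 + 4×6 + 5×2 + 6×2 + 9×6 + 9×2 = 155
F: 5×5 + 9×5 + 4×5 + 5×6 + 6×1 + 9×1 + 9×3 = 162

B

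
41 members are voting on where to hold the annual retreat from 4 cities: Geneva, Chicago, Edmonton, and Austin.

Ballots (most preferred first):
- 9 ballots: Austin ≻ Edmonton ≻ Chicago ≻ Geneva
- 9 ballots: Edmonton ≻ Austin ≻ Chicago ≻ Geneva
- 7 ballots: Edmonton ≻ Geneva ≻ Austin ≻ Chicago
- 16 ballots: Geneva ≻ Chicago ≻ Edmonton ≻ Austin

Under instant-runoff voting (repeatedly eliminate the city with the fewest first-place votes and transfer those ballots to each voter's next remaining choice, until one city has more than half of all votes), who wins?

Edmonton

Round 1: Geneva 16, Chicago 0, Edmonton 16, Austin 9. Chicago eliminated.
Round 2: Geneva 16, Edmonton 16, Austin 9. Austin eliminated.
Round 3: Geneva 16, Edmonton 25. Edmonton has a majority (≥21).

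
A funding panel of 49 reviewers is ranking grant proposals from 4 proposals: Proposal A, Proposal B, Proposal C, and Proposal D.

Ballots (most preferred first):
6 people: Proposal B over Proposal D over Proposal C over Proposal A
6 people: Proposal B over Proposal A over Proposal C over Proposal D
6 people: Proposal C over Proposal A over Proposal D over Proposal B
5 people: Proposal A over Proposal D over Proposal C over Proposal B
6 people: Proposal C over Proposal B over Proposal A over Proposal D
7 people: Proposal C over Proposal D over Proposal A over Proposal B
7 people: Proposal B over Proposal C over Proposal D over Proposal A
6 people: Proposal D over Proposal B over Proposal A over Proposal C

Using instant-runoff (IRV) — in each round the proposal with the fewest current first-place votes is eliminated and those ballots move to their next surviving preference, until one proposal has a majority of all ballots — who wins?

Proposal B

Round 1: Proposal A 5, Proposal B 19, Proposal C 19, Proposal D 6. Proposal A eliminated.
Round 2: Proposal B 19, Proposal C 19, Proposal D 11. Proposal D eliminated.
Round 3: Proposal B 25, Proposal C 24. Proposal B has a majority (≥25).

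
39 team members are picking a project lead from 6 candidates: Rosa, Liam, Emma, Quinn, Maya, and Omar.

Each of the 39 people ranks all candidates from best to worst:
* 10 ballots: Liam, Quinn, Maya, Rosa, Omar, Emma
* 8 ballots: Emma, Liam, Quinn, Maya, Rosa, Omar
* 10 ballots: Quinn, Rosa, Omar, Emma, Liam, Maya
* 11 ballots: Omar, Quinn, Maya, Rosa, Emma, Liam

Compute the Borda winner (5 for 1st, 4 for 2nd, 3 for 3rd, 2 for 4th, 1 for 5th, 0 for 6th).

Rosa: 10×2 + 8×1 + 10×4 + 11×2 = 90
Liam: 10×5 + 8×4 + 10×1 + 11×0 = 92
Emma: 10×0 + 8×5 + 10×2 + 11×1 = 71
Quinn: 10×4 + 8×3 + 10×5 + 11×4 = 158
Maya: 10×3 + 8×2 + 10×0 + 11×3 = 79
Omar: 10×1 + 8×0 + 10×3 + 11×5 = 95

Quinn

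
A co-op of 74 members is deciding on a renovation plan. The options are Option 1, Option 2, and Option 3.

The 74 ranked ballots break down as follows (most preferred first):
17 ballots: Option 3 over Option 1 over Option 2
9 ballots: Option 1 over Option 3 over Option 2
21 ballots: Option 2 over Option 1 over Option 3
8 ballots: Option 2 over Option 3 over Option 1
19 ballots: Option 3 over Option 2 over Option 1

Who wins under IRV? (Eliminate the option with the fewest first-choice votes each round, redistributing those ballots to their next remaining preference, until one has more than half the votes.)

Option 3

Round 1: Option 1 9, Option 2 29, Option 3 36. Option 1 eliminated.
Round 2: Option 2 29, Option 3 45. Option 3 has a majority (≥38).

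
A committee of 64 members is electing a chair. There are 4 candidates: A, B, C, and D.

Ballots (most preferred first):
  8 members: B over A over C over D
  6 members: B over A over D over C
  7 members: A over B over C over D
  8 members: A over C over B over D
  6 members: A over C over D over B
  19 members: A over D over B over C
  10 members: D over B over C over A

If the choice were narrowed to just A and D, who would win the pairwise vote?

A is ranked above D on 54 ballots; D above A on 10.

A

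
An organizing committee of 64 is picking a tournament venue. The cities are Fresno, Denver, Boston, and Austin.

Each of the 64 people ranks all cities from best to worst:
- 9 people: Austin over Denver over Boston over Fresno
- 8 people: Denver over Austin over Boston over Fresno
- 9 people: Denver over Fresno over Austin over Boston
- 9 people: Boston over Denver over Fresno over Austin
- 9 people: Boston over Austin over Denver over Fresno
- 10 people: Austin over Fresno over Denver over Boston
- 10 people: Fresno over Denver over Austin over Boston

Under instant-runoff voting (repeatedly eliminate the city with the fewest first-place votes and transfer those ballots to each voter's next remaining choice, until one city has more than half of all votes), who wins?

Round 1: Fresno 10, Denver 17, Boston 18, Austin 19. Fresno eliminated.
Round 2: Denver 27, Boston 18, Austin 19. Boston eliminated.
Round 3: Denver 36, Austin 28. Denver has a majority (≥33).

Denver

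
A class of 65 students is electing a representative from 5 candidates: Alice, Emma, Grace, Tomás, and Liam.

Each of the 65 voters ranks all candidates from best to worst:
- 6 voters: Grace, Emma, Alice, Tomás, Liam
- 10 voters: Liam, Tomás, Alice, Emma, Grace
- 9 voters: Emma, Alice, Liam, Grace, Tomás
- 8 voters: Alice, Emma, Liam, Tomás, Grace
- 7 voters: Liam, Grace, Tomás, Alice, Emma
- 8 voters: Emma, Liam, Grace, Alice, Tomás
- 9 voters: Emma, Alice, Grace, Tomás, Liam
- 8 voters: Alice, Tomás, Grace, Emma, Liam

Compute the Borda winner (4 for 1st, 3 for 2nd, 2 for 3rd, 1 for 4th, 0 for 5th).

Alice: 6×2 + 10×2 + 9×3 + 8×4 + 7×1 + 8×1 + 9×3 + 8×4 = 165
Emma: 6×3 + 10×1 + 9×4 + 8×3 + 7×0 + 8×4 + 9×4 + 8×1 = 164
Grace: 6×4 + 10×0 + 9×1 + 8×0 + 7×3 + 8×2 + 9×2 + 8×2 = 104
Tomás: 6×1 + 10×3 + 9×0 + 8×1 + 7×2 + 8×0 + 9×1 + 8×3 = 91
Liam: 6×0 + 10×4 + 9×2 + 8×2 + 7×4 + 8×3 + 9×0 + 8×0 = 126

Alice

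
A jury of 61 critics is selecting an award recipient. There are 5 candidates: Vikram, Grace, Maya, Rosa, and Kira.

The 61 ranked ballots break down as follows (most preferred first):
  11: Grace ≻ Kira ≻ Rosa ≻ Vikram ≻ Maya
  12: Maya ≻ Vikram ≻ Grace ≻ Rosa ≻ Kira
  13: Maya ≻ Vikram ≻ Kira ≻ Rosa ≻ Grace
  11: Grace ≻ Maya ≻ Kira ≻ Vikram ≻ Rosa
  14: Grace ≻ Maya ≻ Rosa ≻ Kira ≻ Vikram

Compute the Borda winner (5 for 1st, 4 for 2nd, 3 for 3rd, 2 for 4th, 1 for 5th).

Maya

Vikram: 11×2 + 12×4 + 13×4 + 11×2 + 14×1 = 158
Grace: 11×5 + 12×3 + 13×1 + 11×5 + 14×5 = 229
Maya: 11×1 + 12×5 + 13×5 + 11×4 + 14×4 = 236
Rosa: 11×3 + 12×2 + 13×2 + 11×1 + 14×3 = 136
Kira: 11×4 + 12×1 + 13×3 + 11×3 + 14×2 = 156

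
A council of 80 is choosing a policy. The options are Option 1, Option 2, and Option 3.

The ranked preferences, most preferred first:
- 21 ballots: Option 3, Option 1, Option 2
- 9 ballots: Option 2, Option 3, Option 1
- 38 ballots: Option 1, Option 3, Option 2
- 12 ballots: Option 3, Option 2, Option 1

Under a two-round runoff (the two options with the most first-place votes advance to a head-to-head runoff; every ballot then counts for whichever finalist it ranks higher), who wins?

Option 3

Round 1 first-place votes: Option 1 38, Option 2 9, Option 3 33. Option 1 and Option 3 advance.
Runoff: Option 1 is ranked above Option 3 on 38 ballots, Option 3 above Option 1 on 42.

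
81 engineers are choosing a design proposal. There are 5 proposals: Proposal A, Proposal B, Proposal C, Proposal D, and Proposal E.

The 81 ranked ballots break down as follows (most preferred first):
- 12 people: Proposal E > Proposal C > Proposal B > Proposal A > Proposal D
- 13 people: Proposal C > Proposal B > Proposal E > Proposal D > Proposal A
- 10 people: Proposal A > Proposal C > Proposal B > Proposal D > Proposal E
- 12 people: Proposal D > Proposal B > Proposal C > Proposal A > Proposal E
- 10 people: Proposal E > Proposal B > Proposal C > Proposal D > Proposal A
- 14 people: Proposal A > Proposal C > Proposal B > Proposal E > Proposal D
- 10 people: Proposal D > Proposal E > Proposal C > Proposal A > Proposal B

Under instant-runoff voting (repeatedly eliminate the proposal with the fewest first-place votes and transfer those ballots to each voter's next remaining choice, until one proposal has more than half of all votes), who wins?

Proposal E

Round 1: Proposal A 24, Proposal B 0, Proposal C 13, Proposal D 22, Proposal E 22. Proposal B eliminated.
Round 2: Proposal A 24, Proposal C 13, Proposal D 22, Proposal E 22. Proposal C eliminated.
Round 3: Proposal A 24, Proposal D 22, Proposal E 35. Proposal D eliminated.
Round 4: Proposal A 36, Proposal E 45. Proposal E has a majority (≥41).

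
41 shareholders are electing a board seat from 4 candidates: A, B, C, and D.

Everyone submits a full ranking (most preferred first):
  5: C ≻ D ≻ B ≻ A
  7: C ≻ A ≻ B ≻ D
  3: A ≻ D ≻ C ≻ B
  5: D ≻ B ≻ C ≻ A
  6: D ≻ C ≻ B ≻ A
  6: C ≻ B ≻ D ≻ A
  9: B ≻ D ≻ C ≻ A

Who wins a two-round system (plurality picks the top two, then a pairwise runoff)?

Round 1 first-place votes: A 3, B 9, C 18, D 11. C and D advance.
Runoff: C is ranked above D on 18 ballots, D above C on 23.

D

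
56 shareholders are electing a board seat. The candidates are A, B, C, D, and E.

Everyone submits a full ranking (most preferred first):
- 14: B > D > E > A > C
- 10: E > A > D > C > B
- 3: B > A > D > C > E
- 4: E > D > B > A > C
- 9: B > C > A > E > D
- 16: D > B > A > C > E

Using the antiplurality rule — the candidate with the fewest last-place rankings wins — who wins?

A

Last-place votes: A 0, B 10, C 18, D 9, E 19.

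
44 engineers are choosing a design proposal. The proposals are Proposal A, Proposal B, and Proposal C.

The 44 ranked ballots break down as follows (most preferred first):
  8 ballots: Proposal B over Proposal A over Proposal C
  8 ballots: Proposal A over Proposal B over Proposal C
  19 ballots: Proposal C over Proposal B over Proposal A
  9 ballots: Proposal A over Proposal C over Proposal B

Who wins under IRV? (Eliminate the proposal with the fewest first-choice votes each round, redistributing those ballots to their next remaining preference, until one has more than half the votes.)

Round 1: Proposal A 17, Proposal B 8, Proposal C 19. Proposal B eliminated.
Round 2: Proposal A 25, Proposal C 19. Proposal A has a majority (≥23).

Proposal A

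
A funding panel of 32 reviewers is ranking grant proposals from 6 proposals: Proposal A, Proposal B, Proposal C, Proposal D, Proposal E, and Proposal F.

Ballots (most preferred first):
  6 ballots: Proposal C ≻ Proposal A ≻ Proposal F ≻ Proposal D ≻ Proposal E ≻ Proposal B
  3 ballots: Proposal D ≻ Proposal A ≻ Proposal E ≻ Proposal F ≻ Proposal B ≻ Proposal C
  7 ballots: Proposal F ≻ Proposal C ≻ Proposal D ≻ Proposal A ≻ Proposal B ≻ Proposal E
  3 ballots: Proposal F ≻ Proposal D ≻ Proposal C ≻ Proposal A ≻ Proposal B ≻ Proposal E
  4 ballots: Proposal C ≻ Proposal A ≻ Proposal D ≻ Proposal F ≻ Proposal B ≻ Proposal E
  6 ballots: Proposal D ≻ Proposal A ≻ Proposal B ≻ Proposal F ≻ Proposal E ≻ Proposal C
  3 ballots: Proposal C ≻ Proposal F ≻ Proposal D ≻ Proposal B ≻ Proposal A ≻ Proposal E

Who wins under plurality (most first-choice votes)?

First-place votes: Proposal A 0, Proposal B 0, Proposal C 13, Proposal D 9, Proposal E 0, Proposal F 10.

Proposal C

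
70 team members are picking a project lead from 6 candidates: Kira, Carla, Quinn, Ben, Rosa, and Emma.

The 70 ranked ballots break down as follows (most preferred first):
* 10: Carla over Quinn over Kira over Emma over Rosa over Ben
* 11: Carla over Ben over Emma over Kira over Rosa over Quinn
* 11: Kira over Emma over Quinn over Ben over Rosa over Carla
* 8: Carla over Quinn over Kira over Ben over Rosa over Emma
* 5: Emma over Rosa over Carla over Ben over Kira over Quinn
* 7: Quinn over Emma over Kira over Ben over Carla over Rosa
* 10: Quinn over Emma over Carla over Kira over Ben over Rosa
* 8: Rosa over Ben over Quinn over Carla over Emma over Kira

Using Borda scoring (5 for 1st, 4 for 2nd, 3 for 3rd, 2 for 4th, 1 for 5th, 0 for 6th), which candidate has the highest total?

Quinn

Kira: 10×3 + 11×2 + 11×5 + 8×3 + 5×1 + 7×3 + 10×2 + 8×0 = 177
Carla: 10×5 + 11×5 + 11×0 + 8×5 + 5×3 + 7×1 + 10×3 + 8×2 = 213
Quinn: 10×4 + 11×0 + 11×3 + 8×4 + 5×0 + 7×5 + 10×5 + 8×3 = 214
Ben: 10×0 + 11×4 + 11×2 + 8×2 + 5×2 + 7×2 + 10×1 + 8×4 = 148
Rosa: 10×1 + 11×1 + 11×1 + 8×1 + 5×4 + 7×0 + 10×0 + 8×5 = 100
Emma: 10×2 + 11×3 + 11×4 + 8×0 + 5×5 + 7×4 + 10×4 + 8×1 = 198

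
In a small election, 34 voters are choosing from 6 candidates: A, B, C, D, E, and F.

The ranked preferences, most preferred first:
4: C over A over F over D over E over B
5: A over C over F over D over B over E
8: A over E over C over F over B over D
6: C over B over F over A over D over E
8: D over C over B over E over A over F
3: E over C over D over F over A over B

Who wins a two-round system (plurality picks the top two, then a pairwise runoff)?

Round 1 first-place votes: A 13, B 0, C 10, D 8, E 3, F 0. A and C advance.
Runoff: A is ranked above C on 13 ballots, C above A on 21.

C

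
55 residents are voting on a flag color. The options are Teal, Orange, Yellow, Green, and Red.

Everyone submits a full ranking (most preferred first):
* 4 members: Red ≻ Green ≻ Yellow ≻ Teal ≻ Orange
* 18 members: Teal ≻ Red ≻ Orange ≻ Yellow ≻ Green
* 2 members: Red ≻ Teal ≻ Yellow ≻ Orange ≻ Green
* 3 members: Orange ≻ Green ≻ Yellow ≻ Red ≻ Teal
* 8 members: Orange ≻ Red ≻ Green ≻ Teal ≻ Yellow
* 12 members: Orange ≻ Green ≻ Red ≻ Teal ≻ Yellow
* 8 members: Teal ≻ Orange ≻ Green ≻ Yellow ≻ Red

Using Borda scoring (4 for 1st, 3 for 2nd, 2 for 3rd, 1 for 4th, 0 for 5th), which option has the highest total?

Orange

Teal: 4×1 + 18×4 + 2×3 + 3×0 + 8×1 + 12×1 + 8×4 = 134
Orange: 4×0 + 18×2 + 2×1 + 3×4 + 8×4 + 12×4 + 8×3 = 154
Yellow: 4×2 + 18×1 + 2×2 + 3×2 + 8×0 + 12×0 + 8×1 = 44
Green: 4×3 + 18×0 + 2×0 + 3×3 + 8×2 + 12×3 + 8×2 = 89
Red: 4×4 + 18×3 + 2×4 + 3×1 + 8×3 + 12×2 + 8×0 = 129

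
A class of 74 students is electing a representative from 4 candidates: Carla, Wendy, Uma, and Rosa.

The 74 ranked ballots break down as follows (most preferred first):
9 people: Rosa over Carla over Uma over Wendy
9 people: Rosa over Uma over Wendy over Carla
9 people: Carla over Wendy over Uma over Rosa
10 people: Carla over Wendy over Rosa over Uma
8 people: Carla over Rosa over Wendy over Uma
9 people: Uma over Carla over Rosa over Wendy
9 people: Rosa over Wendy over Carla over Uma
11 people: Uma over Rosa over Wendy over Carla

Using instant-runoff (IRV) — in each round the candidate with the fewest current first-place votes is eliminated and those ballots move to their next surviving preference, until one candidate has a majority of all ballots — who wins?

Round 1: Carla 27, Wendy 0, Uma 20, Rosa 27. Wendy eliminated.
Round 2: Carla 27, Uma 20, Rosa 27. Uma eliminated.
Round 3: Carla 36, Rosa 38. Rosa has a majority (≥38).

Rosa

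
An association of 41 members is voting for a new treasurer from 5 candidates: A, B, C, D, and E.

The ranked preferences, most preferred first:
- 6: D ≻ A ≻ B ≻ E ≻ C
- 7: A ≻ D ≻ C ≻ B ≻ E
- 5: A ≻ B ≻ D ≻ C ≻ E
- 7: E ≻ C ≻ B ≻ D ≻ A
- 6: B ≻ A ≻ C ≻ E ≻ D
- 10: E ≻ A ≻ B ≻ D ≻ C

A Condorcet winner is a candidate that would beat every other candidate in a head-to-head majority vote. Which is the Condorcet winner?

A

A vs B: 28–13
A vs C: 34–7
A vs D: 28–13
A vs E: 24–17
A beats every other candidate.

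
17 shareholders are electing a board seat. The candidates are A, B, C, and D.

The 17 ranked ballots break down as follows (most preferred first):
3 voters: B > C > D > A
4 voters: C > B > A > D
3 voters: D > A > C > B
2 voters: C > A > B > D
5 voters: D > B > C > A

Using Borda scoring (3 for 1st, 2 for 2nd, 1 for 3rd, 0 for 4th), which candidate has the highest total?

C

A: 3×0 + 4×1 + 3×2 + 2×2 + 5×0 = 14
B: 3×3 + 4×2 + 3×0 + 2×1 + 5×2 = 29
C: 3×2 + 4×3 + 3×1 + 2×3 + 5×1 = 32
D: 3×1 + 4×0 + 3×3 + 2×0 + 5×3 = 27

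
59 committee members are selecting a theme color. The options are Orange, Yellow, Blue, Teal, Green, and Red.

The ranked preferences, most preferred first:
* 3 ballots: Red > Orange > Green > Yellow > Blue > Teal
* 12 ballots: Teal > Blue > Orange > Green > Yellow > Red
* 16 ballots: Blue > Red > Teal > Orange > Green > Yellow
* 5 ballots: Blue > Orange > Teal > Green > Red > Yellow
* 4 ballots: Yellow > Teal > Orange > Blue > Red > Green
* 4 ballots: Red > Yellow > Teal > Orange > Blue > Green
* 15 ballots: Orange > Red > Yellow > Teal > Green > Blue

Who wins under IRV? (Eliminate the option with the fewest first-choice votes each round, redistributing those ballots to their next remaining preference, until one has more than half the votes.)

Teal

Round 1: Orange 15, Yellow 4, Blue 21, Teal 12, Green 0, Red 7. Green eliminated.
Round 2: Orange 15, Yellow 4, Blue 21, Teal 12, Red 7. Yellow eliminated.
Round 3: Orange 15, Blue 21, Teal 16, Red 7. Red eliminated.
Round 4: Orange 18, Blue 21, Teal 20. Orange eliminated.
Round 5: Blue 24, Teal 35. Teal has a majority (≥30).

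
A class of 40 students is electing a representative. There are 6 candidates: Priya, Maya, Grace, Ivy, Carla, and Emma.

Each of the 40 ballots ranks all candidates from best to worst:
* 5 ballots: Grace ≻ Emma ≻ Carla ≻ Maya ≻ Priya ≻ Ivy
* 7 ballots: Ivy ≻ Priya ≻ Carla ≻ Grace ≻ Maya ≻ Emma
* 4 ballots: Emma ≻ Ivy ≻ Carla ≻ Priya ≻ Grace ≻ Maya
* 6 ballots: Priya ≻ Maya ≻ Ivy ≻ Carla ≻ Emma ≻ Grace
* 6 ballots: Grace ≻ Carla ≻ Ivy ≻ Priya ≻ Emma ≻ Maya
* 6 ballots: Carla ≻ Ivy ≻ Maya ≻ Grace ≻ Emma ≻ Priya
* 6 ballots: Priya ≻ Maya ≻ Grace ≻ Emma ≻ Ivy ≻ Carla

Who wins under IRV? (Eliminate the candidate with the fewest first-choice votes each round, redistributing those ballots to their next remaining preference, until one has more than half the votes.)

Round 1: Priya 12, Maya 0, Grace 11, Ivy 7, Carla 6, Emma 4. Maya eliminated.
Round 2: Priya 12, Grace 11, Ivy 7, Carla 6, Emma 4. Emma eliminated.
Round 3: Priya 12, Grace 11, Ivy 11, Carla 6. Carla eliminated.
Round 4: Priya 12, Grace 11, Ivy 17. Grace eliminated.
Round 5: Priya 17, Ivy 23. Ivy has a majority (≥21).

Ivy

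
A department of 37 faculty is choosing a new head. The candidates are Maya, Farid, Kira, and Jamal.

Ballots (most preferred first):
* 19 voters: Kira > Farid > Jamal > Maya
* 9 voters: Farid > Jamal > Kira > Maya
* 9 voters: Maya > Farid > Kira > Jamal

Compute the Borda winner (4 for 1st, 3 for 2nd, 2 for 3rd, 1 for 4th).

Maya: 19×1 + 9×1 + 9×4 = 64
Farid: 19×3 + 9×4 + 9×3 = 120
Kira: 19×4 + 9×2 + 9×2 = 112
Jamal: 19×2 + 9×3 + 9×1 = 74

Farid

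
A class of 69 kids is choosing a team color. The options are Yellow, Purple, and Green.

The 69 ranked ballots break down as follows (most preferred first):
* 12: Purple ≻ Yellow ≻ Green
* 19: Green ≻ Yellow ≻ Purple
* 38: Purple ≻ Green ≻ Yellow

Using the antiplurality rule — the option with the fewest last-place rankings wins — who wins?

Last-place votes: Yellow 38, Purple 19, Green 12.

Green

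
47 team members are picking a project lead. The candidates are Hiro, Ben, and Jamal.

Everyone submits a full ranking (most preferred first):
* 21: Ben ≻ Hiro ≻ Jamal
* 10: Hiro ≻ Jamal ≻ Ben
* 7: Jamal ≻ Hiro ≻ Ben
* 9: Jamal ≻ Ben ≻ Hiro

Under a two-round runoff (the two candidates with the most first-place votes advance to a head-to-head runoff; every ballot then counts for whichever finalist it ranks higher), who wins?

Round 1 first-place votes: Hiro 10, Ben 21, Jamal 16. Ben and Jamal advance.
Runoff: Ben is ranked above Jamal on 21 ballots, Jamal above Ben on 26.

Jamal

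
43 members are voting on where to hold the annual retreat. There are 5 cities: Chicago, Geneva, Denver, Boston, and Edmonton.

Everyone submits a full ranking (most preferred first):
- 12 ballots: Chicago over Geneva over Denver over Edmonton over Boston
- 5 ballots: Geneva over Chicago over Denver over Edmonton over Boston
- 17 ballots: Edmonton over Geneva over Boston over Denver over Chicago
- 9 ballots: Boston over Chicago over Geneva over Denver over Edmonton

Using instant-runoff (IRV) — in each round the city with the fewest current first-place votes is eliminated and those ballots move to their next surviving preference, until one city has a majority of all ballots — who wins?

Round 1: Chicago 12, Geneva 5, Denver 0, Boston 9, Edmonton 17. Denver eliminated.
Round 2: Chicago 12, Geneva 5, Boston 9, Edmonton 17. Geneva eliminated.
Round 3: Chicago 17, Boston 9, Edmonton 17. Boston eliminated.
Round 4: Chicago 26, Edmonton 17. Chicago has a majority (≥22).

Chicago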